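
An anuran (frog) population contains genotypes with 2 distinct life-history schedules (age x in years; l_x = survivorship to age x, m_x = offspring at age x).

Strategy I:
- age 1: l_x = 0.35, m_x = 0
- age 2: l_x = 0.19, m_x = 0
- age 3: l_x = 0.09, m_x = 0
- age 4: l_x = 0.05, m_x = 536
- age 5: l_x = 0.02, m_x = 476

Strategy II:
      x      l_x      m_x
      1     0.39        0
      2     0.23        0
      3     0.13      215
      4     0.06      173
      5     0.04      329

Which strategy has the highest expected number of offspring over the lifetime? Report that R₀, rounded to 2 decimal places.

Strategy I: R₀ = 0.35×0 + 0.19×0 + 0.09×0 + 0.05×536 + 0.02×476 = 36.3200
Strategy II: R₀ = 0.39×0 + 0.23×0 + 0.13×215 + 0.06×173 + 0.04×329 = 51.4900
Highest R₀: strategy II with 51.4900.

51.49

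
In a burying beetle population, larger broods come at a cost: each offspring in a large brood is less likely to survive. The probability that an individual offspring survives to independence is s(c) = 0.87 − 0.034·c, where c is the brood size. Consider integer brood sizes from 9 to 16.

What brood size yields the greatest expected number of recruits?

Expected recruits = c × s(c):
  c=9: 9 × 0.564 = 5.076
  c=10: 10 × 0.530 = 5.300
  c=11: 11 × 0.496 = 5.456
  c=12: 12 × 0.462 = 5.544
  c=13: 13 × 0.428 = 5.564
  c=14: 14 × 0.394 = 5.516
  c=15: 15 × 0.360 = 5.400
  c=16: 16 × 0.326 = 5.216
Maximum at c = 13 (5.564 recruits).

13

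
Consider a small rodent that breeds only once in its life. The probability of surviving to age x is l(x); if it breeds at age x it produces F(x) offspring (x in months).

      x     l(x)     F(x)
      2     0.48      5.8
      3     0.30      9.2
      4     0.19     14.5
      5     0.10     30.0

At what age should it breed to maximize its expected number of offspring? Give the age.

Expected offspring if breeding at age x = l(x) × F(x):
  age 2: 0.48 × 5.8 = 2.784
  age 3: 0.30 × 9.2 = 2.760
  age 4: 0.19 × 14.5 = 2.755
  age 5: 0.10 × 30.0 = 3.000
Maximum at age 5 (3.000).

5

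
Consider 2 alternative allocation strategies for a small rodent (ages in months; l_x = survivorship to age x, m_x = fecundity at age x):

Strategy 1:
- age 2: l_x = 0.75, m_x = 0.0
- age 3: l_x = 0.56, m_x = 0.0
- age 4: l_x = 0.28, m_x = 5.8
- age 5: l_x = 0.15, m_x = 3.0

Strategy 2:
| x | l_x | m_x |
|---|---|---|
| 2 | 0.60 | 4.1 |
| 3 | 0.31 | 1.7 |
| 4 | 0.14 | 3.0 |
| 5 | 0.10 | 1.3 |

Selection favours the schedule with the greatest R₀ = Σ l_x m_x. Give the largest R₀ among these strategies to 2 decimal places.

Strategy 1: R₀ = 0.75×0.0 + 0.56×0.0 + 0.28×5.8 + 0.15×3.0 = 2.0740
Strategy 2: R₀ = 0.60×4.1 + 0.31×1.7 + 0.14×3.0 + 0.10×1.3 = 3.5370
Highest R₀: strategy 2 with 3.5370.

3.54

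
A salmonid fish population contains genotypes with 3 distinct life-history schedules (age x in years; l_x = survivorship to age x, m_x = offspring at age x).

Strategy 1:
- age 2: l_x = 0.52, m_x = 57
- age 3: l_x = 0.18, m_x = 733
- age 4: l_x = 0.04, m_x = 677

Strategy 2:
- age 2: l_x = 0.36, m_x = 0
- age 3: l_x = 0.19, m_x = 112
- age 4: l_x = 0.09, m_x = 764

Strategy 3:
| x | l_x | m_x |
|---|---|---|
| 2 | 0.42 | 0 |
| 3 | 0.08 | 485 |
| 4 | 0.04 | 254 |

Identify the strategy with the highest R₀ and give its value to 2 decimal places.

188.66

Strategy 1: R₀ = 0.52×57 + 0.18×733 + 0.04×677 = 188.6600
Strategy 2: R₀ = 0.36×0 + 0.19×112 + 0.09×764 = 90.0400
Strategy 3: R₀ = 0.42×0 + 0.08×485 + 0.04×254 = 48.9600
Highest R₀: strategy 1 with 188.6600.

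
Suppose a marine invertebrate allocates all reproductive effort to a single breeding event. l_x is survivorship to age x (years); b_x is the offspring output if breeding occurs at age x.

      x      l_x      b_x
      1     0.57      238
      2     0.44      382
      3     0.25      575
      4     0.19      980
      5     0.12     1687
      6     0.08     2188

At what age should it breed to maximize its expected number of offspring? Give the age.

Expected offspring if breeding at age x = l_x × b_x:
  age 1: 0.57 × 238 = 135.660
  age 2: 0.44 × 382 = 168.080
  age 3: 0.25 × 575 = 143.750
  age 4: 0.19 × 980 = 186.200
  age 5: 0.12 × 1687 = 202.440
  age 6: 0.08 × 2188 = 175.040
Maximum at age 5 (202.440).

5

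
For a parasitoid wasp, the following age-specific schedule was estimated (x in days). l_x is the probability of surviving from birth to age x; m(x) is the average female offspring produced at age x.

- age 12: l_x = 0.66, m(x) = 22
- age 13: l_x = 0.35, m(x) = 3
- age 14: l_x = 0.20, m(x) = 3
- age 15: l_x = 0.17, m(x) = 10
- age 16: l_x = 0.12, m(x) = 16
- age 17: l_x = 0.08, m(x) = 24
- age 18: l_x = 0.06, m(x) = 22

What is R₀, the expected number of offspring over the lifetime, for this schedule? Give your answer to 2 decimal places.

23.03

R₀ = Σ l_x m(x):
  age 12: 0.66 × 22 = 14.5200
  age 13: 0.35 × 3 = 1.0500
  age 14: 0.20 × 3 = 0.6000
  age 15: 0.17 × 10 = 1.7000
  age 16: 0.12 × 16 = 1.9200
  age 17: 0.08 × 24 = 1.9200
  age 18: 0.06 × 22 = 1.3200
R₀ = 14.5200 + 1.0500 + 0.6000 + 1.7000 + 1.9200 + 1.9200 + 1.3200 = 23.0300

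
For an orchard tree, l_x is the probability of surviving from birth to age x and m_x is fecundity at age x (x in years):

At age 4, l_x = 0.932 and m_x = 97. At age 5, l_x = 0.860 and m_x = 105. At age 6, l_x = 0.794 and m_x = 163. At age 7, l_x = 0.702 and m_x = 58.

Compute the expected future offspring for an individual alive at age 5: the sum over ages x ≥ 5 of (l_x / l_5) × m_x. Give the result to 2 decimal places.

302.83

l_5 = 0.860. Conditional survival from age 5 to x is l_x / l_5.
  x=5: (0.860/0.860) × 105 = 105.0000
  x=6: (0.794/0.860) × 163 = 150.4907
  x=7: (0.702/0.860) × 58 = 47.3442
Sum = 105.0000 + 150.4907 + 47.3442 = 302.8349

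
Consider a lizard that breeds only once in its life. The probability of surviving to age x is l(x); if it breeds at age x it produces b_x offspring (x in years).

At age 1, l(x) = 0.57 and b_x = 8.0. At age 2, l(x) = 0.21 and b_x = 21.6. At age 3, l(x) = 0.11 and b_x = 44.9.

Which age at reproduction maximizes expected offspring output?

Expected offspring if breeding at age x = l(x) × b_x:
  age 1: 0.57 × 8.0 = 4.560
  age 2: 0.21 × 21.6 = 4.536
  age 3: 0.11 × 44.9 = 4.939
Maximum at age 3 (4.939).

3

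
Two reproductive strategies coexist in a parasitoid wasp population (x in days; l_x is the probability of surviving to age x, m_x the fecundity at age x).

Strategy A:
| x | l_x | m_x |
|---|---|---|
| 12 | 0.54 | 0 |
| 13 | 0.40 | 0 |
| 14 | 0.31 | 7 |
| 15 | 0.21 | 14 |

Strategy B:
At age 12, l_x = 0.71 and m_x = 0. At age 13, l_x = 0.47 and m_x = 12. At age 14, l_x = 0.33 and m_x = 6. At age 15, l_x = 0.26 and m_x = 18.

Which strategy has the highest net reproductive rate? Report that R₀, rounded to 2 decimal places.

Strategy A: R₀ = 0.54×0 + 0.40×0 + 0.31×7 + 0.21×14 = 5.1100
Strategy B: R₀ = 0.71×0 + 0.47×12 + 0.33×6 + 0.26×18 = 12.3000
Highest R₀: strategy B with 12.3000.

12.30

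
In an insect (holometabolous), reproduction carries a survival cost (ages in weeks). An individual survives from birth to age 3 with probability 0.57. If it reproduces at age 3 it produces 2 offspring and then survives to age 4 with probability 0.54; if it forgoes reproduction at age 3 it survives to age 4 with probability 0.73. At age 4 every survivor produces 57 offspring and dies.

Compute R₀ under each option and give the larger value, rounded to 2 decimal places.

23.72

breed at age 3: R₀ = 0.57 × (2 + 0.54 × 57) = 0.57 × 32.7800 = 18.6846
delay to age 4: R₀ = 0.57 × (0.73 × 57) = 0.57 × 41.6100 = 23.7177
Higher: delay to age 4 (23.7177).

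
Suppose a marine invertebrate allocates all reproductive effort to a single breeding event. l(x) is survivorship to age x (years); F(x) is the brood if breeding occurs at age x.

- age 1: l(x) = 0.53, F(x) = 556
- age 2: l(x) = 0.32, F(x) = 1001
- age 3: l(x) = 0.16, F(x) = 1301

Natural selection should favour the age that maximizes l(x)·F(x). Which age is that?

2

Expected offspring if breeding at age x = l(x) × F(x):
  age 1: 0.53 × 556 = 294.680
  age 2: 0.32 × 1001 = 320.320
  age 3: 0.16 × 1301 = 208.160
Maximum at age 2 (320.320).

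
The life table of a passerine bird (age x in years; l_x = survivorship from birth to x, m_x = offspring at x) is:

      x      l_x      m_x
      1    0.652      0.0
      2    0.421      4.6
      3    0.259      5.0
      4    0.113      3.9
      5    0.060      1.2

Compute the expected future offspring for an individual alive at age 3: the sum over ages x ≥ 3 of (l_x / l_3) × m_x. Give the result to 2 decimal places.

l_3 = 0.259. Conditional survival from age 3 to x is l_x / l_3.
  x=3: (0.259/0.259) × 5.0 = 5.0000
  x=4: (0.113/0.259) × 3.9 = 1.7015
  x=5: (0.060/0.259) × 1.2 = 0.2780
Sum = 5.0000 + 1.7015 + 0.2780 = 6.9795

6.98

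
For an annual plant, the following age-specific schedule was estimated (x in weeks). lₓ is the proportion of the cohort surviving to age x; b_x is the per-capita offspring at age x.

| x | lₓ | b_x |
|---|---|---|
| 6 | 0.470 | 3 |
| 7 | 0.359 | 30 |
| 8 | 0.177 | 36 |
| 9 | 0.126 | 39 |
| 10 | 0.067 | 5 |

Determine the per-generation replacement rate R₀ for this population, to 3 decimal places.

R₀ = Σ lₓ b_x:
  age 6: 0.470 × 3 = 1.4100
  age 7: 0.359 × 30 = 10.7700
  age 8: 0.177 × 36 = 6.3720
  age 9: 0.126 × 39 = 4.9140
  age 10: 0.067 × 5 = 0.3350
R₀ = 1.4100 + 10.7700 + 6.3720 + 4.9140 + 0.3350 = 23.8010

23.801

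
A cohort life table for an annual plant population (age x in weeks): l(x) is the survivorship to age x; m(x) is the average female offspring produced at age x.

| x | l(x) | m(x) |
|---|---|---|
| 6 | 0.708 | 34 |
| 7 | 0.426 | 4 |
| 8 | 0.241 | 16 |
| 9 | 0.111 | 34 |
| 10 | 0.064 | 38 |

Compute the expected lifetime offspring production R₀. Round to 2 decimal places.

35.84

R₀ = Σ l(x) m(x):
  age 6: 0.708 × 34 = 24.0720
  age 7: 0.426 × 4 = 1.7040
  age 8: 0.241 × 16 = 3.8560
  age 9: 0.111 × 34 = 3.7740
  age 10: 0.064 × 38 = 2.4320
R₀ = 24.0720 + 1.7040 + 3.8560 + 3.7740 + 2.4320 = 35.8380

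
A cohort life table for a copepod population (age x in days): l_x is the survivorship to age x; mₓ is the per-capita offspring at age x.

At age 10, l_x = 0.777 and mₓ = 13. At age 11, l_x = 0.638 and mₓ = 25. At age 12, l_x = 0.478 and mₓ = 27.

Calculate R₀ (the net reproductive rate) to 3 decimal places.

R₀ = Σ l_x mₓ:
  age 10: 0.777 × 13 = 10.1010
  age 11: 0.638 × 25 = 15.9500
  age 12: 0.478 × 27 = 12.9060
R₀ = 10.1010 + 15.9500 + 12.9060 = 38.9570

38.957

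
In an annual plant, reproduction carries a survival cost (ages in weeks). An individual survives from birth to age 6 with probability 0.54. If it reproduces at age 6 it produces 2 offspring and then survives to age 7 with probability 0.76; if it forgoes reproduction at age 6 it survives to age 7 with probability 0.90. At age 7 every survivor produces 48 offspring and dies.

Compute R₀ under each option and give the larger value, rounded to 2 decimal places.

23.33

breed at age 6: R₀ = 0.54 × (2 + 0.76 × 48) = 0.54 × 38.4800 = 20.7792
delay to age 7: R₀ = 0.54 × (0.90 × 48) = 0.54 × 43.2000 = 23.3280
Higher: delay to age 7 (23.3280).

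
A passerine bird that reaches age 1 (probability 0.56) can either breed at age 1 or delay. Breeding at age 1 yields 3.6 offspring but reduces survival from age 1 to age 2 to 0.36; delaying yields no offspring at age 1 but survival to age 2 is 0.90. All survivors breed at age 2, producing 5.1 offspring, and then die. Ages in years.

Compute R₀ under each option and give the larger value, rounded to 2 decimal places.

breed at age 1: R₀ = 0.56 × (3.6 + 0.36 × 5.1) = 0.56 × 5.4360 = 3.0442
delay to age 2: R₀ = 0.56 × (0.90 × 5.1) = 0.56 × 4.5900 = 2.5704
Higher: breed at age 1 (3.0442).

3.04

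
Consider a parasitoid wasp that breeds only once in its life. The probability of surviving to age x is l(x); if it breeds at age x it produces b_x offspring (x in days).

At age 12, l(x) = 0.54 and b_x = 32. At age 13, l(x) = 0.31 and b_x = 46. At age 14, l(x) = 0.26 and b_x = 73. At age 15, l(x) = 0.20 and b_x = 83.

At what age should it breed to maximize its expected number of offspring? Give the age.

Expected offspring if breeding at age x = l(x) × b_x:
  age 12: 0.54 × 32 = 17.280
  age 13: 0.31 × 46 = 14.260
  age 14: 0.26 × 73 = 18.980
  age 15: 0.20 × 83 = 16.600
Maximum at age 14 (18.980).

14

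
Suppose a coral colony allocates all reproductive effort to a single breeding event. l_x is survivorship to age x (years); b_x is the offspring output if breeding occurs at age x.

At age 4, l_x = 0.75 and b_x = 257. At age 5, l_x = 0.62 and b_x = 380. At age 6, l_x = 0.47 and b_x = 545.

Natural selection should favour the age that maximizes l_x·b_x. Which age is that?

Expected offspring if breeding at age x = l_x × b_x:
  age 4: 0.75 × 257 = 192.750
  age 5: 0.62 × 380 = 235.600
  age 6: 0.47 × 545 = 256.150
Maximum at age 6 (256.150).

6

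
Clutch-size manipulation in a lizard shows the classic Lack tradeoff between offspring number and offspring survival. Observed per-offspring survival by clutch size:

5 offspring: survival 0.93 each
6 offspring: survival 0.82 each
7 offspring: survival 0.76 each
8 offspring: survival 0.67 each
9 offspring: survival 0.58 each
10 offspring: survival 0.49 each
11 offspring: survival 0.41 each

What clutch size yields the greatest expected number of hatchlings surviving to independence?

8

Expected hatchlings surviving to independence = c × s(c):
  c=5: 5 × 0.93 = 4.650
  c=6: 6 × 0.82 = 4.920
  c=7: 7 × 0.76 = 5.320
  c=8: 8 × 0.67 = 5.360
  c=9: 9 × 0.58 = 5.220
  c=10: 10 × 0.49 = 4.900
  c=11: 11 × 0.41 = 4.510
Maximum at c = 8 (5.360 hatchlings surviving to independence).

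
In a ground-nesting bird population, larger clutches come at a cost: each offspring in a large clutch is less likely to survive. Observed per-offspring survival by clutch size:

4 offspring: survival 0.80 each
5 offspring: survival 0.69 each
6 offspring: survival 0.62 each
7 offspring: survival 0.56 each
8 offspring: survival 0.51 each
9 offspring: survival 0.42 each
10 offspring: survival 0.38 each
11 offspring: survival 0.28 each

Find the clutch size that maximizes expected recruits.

Expected recruits = c × s(c):
  c=4: 4 × 0.80 = 3.200
  c=5: 5 × 0.69 = 3.450
  c=6: 6 × 0.62 = 3.720
  c=7: 7 × 0.56 = 3.920
  c=8: 8 × 0.51 = 4.080
  c=9: 9 × 0.42 = 3.780
  c=10: 10 × 0.38 = 3.800
  c=11: 11 × 0.28 = 3.080
Maximum at c = 8 (4.080 recruits).

8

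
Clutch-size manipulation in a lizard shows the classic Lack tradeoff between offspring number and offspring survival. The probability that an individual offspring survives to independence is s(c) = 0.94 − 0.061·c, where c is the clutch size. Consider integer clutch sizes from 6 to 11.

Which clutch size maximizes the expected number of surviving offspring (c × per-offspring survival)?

Expected surviving offspring = c × s(c):
  c=6: 6 × 0.574 = 3.444
  c=7: 7 × 0.513 = 3.591
  c=8: 8 × 0.452 = 3.616
  c=9: 9 × 0.391 = 3.519
  c=10: 10 × 0.330 = 3.300
  c=11: 11 × 0.269 = 2.959
Maximum at c = 8 (3.616 surviving offspring).

8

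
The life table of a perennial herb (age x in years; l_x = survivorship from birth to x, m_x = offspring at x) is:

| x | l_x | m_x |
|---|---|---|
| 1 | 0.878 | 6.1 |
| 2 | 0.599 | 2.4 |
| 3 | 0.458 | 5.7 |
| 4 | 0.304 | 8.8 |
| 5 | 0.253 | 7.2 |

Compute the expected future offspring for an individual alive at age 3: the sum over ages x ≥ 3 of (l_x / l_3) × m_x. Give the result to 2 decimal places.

l_3 = 0.458. Conditional survival from age 3 to x is l_x / l_3.
  x=3: (0.458/0.458) × 5.7 = 5.7000
  x=4: (0.304/0.458) × 8.8 = 5.8410
  x=5: (0.253/0.458) × 7.2 = 3.9773
Sum = 5.7000 + 5.8410 + 3.9773 = 15.5183

15.52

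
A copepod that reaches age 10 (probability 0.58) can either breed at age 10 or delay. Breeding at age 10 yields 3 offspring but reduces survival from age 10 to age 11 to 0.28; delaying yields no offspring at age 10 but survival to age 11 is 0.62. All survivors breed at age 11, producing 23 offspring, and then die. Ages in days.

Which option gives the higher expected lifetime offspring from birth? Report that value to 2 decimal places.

breed at age 10: R₀ = 0.58 × (3 + 0.28 × 23) = 0.58 × 9.4400 = 5.4752
delay to age 11: R₀ = 0.58 × (0.62 × 23) = 0.58 × 14.2600 = 8.2708
Higher: delay to age 11 (8.2708).

8.27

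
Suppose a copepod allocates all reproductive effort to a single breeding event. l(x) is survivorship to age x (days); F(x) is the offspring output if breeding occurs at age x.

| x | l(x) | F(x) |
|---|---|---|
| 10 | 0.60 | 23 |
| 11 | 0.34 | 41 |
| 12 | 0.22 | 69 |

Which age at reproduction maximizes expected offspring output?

Expected offspring if breeding at age x = l(x) × F(x):
  age 10: 0.60 × 23 = 13.800
  age 11: 0.34 × 41 = 13.940
  age 12: 0.22 × 69 = 15.180
Maximum at age 12 (15.180).

12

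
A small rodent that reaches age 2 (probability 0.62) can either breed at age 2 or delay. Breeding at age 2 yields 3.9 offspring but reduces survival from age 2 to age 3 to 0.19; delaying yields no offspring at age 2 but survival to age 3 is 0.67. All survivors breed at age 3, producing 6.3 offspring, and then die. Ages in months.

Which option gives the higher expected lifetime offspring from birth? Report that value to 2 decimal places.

3.16

breed at age 2: R₀ = 0.62 × (3.9 + 0.19 × 6.3) = 0.62 × 5.0970 = 3.1601
delay to age 3: R₀ = 0.62 × (0.67 × 6.3) = 0.62 × 4.2210 = 2.6170
Higher: breed at age 2 (3.1601).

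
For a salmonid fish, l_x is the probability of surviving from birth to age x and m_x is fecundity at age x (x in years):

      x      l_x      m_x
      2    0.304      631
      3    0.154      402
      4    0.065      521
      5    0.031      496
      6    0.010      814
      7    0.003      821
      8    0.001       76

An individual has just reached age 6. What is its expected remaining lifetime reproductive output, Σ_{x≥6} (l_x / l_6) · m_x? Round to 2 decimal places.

l_6 = 0.010. Conditional survival from age 6 to x is l_x / l_6.
  x=6: (0.010/0.010) × 814 = 814.0000
  x=7: (0.003/0.010) × 821 = 246.3000
  x=8: (0.001/0.010) × 76 = 7.6000
Sum = 814.0000 + 246.3000 + 7.6000 = 1067.9000

1067.90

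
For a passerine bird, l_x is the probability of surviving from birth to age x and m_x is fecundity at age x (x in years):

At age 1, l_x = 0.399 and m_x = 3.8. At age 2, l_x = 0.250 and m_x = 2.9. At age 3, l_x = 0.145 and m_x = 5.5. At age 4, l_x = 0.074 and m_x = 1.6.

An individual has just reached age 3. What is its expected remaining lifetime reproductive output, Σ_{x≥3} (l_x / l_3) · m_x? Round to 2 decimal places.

l_3 = 0.145. Conditional survival from age 3 to x is l_x / l_3.
  x=3: (0.145/0.145) × 5.5 = 5.5000
  x=4: (0.074/0.145) × 1.6 = 0.8166
Sum = 5.5000 + 0.8166 = 6.3166

6.32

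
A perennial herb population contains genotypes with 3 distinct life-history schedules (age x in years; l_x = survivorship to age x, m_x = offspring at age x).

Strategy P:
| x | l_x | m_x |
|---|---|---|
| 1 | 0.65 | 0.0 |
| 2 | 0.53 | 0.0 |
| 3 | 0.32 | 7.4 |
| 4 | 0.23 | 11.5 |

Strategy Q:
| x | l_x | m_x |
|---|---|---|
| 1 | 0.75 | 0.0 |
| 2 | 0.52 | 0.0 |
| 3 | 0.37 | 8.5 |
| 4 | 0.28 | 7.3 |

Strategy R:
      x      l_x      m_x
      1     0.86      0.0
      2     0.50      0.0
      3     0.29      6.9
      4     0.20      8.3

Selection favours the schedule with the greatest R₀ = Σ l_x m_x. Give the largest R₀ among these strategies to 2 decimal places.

Strategy P: R₀ = 0.65×0.0 + 0.53×0.0 + 0.32×7.4 + 0.23×11.5 = 5.0130
Strategy Q: R₀ = 0.75×0.0 + 0.52×0.0 + 0.37×8.5 + 0.28×7.3 = 5.1890
Strategy R: R₀ = 0.86×0.0 + 0.50×0.0 + 0.29×6.9 + 0.20×8.3 = 3.6610
Highest R₀: strategy Q with 5.1890.

5.19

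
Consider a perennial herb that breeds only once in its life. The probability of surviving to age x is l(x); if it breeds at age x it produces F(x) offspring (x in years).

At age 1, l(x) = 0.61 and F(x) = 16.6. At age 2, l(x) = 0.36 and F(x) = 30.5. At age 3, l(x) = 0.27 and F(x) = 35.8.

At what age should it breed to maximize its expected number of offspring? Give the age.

2

Expected offspring if breeding at age x = l(x) × F(x):
  age 1: 0.61 × 16.6 = 10.126
  age 2: 0.36 × 30.5 = 10.980
  age 3: 0.27 × 35.8 = 9.666
Maximum at age 2 (10.980).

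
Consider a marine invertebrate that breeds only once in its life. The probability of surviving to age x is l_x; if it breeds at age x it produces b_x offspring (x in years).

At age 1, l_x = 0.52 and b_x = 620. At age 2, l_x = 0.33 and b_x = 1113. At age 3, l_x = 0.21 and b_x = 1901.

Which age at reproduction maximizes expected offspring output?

Expected offspring if breeding at age x = l_x × b_x:
  age 1: 0.52 × 620 = 322.400
  age 2: 0.33 × 1113 = 367.290
  age 3: 0.21 × 1901 = 399.210
Maximum at age 3 (399.210).

3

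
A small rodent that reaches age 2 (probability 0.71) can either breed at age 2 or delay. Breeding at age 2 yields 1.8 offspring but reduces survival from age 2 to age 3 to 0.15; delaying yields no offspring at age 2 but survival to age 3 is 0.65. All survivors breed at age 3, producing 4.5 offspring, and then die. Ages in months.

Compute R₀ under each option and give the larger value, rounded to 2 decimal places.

breed at age 2: R₀ = 0.71 × (1.8 + 0.15 × 4.5) = 0.71 × 2.4750 = 1.7572
delay to age 3: R₀ = 0.71 × (0.65 × 4.5) = 0.71 × 2.9250 = 2.0768
Higher: delay to age 3 (2.0768).

2.08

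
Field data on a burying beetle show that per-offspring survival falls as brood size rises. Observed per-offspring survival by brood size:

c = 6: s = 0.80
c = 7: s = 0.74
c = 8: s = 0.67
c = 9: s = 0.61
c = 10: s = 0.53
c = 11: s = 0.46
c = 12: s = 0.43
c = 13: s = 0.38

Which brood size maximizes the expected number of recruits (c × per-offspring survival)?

Expected recruits = c × s(c):
  c=6: 6 × 0.80 = 4.800
  c=7: 7 × 0.74 = 5.180
  c=8: 8 × 0.67 = 5.360
  c=9: 9 × 0.61 = 5.490
  c=10: 10 × 0.53 = 5.300
  c=11: 11 × 0.46 = 5.060
  c=12: 12 × 0.43 = 5.160
  c=13: 13 × 0.38 = 4.940
Maximum at c = 9 (5.490 recruits).

9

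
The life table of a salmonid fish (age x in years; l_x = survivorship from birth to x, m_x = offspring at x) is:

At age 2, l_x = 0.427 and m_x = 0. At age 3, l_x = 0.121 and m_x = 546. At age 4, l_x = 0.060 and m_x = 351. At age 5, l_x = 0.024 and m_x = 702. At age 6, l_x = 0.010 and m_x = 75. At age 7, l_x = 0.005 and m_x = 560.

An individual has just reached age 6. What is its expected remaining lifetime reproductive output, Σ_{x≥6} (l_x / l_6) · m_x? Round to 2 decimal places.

l_6 = 0.010. Conditional survival from age 6 to x is l_x / l_6.
  x=6: (0.010/0.010) × 75 = 75.0000
  x=7: (0.005/0.010) × 560 = 280.0000
Sum = 75.0000 + 280.0000 = 355.0000

355.00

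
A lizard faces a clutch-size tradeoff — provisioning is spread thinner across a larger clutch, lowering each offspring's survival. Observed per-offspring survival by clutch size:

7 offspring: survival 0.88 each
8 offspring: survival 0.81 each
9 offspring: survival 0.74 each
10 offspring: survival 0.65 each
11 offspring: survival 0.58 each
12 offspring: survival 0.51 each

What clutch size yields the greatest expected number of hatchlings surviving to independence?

Expected hatchlings surviving to independence = c × s(c):
  c=7: 7 × 0.88 = 6.160
  c=8: 8 × 0.81 = 6.480
  c=9: 9 × 0.74 = 6.660
  c=10: 10 × 0.65 = 6.500
  c=11: 11 × 0.58 = 6.380
  c=12: 12 × 0.51 = 6.120
Maximum at c = 9 (6.660 hatchlings surviving to independence).

9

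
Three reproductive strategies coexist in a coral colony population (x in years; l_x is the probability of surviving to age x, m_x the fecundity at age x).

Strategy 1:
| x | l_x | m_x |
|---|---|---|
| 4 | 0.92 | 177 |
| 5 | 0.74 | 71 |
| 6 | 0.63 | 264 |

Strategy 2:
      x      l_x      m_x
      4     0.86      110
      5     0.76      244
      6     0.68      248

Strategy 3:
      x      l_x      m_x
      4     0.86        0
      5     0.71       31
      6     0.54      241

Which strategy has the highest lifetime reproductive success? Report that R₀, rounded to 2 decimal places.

448.68

Strategy 1: R₀ = 0.92×177 + 0.74×71 + 0.63×264 = 381.7000
Strategy 2: R₀ = 0.86×110 + 0.76×244 + 0.68×248 = 448.6800
Strategy 3: R₀ = 0.86×0 + 0.71×31 + 0.54×241 = 152.1500
Highest R₀: strategy 2 with 448.6800.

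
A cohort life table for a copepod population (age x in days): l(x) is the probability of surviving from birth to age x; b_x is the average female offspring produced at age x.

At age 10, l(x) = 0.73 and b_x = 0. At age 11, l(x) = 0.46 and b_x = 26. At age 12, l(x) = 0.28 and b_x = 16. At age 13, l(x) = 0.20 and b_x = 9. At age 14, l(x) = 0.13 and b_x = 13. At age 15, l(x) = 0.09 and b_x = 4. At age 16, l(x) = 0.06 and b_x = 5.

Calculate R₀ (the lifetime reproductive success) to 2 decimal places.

20.59

R₀ = Σ l(x) b_x:
  age 10: 0.73 × 0 = 0.0000
  age 11: 0.46 × 26 = 11.9600
  age 12: 0.28 × 16 = 4.4800
  age 13: 0.20 × 9 = 1.8000
  age 14: 0.13 × 13 = 1.6900
  age 15: 0.09 × 4 = 0.3600
  age 16: 0.06 × 5 = 0.3000
R₀ = 0.0000 + 11.9600 + 4.4800 + 1.8000 + 1.6900 + 0.3600 + 0.3000 = 20.5900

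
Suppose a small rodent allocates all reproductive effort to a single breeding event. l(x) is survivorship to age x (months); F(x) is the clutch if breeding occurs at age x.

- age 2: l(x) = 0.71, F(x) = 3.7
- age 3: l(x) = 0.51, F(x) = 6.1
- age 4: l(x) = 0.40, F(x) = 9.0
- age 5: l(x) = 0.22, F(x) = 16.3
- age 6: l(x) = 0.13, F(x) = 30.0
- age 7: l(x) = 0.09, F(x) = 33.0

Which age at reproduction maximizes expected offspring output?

Expected offspring if breeding at age x = l(x) × F(x):
  age 2: 0.71 × 3.7 = 2.627
  age 3: 0.51 × 6.1 = 3.111
  age 4: 0.40 × 9.0 = 3.600
  age 5: 0.22 × 16.3 = 3.586
  age 6: 0.13 × 30.0 = 3.900
  age 7: 0.09 × 33.0 = 2.970
Maximum at age 6 (3.900).

6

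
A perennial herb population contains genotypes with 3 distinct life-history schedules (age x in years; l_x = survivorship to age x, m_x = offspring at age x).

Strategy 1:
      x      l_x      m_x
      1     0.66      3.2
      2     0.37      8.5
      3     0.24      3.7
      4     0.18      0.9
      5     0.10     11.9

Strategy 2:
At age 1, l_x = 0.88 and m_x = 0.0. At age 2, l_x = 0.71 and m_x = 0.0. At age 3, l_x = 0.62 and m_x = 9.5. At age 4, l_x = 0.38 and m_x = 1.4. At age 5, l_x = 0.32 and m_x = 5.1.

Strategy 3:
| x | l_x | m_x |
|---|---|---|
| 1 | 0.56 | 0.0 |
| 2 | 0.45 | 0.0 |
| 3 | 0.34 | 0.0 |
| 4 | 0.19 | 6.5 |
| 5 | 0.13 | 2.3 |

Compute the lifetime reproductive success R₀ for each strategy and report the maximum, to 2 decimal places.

Strategy 1: R₀ = 0.66×3.2 + 0.37×8.5 + 0.24×3.7 + 0.18×0.9 + 0.10×11.9 = 7.4970
Strategy 2: R₀ = 0.88×0.0 + 0.71×0.0 + 0.62×9.5 + 0.38×1.4 + 0.32×5.1 = 8.0540
Strategy 3: R₀ = 0.56×0.0 + 0.45×0.0 + 0.34×0.0 + 0.19×6.5 + 0.13×2.3 = 1.5340
Highest R₀: strategy 2 with 8.0540.

8.05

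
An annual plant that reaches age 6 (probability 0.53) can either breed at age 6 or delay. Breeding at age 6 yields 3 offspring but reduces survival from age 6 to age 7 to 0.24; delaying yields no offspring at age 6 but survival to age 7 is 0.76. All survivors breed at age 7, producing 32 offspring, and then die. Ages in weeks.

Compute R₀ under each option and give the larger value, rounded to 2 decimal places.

breed at age 6: R₀ = 0.53 × (3 + 0.24 × 32) = 0.53 × 10.6800 = 5.6604
delay to age 7: R₀ = 0.53 × (0.76 × 32) = 0.53 × 24.3200 = 12.8896
Higher: delay to age 7 (12.8896).

12.89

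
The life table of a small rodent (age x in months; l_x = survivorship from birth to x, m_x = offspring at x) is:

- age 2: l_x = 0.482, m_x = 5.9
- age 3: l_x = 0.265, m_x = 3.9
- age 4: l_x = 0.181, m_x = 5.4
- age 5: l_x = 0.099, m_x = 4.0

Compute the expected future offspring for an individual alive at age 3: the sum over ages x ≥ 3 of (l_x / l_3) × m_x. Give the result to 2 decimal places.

l_3 = 0.265. Conditional survival from age 3 to x is l_x / l_3.
  x=3: (0.265/0.265) × 3.9 = 3.9000
  x=4: (0.181/0.265) × 5.4 = 3.6883
  x=5: (0.099/0.265) × 4.0 = 1.4943
Sum = 3.9000 + 3.6883 + 1.4943 = 9.0826

9.08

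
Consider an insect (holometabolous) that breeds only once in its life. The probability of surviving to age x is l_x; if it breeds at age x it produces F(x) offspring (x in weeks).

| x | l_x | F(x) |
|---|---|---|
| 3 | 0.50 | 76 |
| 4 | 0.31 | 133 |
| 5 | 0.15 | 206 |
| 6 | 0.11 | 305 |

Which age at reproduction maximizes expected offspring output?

Expected offspring if breeding at age x = l_x × F(x):
  age 3: 0.50 × 76 = 38.000
  age 4: 0.31 × 133 = 41.230
  age 5: 0.15 × 206 = 30.900
  age 6: 0.11 × 305 = 33.550
Maximum at age 4 (41.230).

4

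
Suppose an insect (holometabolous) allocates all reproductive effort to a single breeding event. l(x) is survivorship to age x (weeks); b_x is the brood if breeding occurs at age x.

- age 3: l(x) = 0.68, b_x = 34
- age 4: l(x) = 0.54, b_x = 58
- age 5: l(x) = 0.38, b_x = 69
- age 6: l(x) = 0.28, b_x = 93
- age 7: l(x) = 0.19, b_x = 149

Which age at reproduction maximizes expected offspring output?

4

Expected offspring if breeding at age x = l(x) × b_x:
  age 3: 0.68 × 34 = 23.120
  age 4: 0.54 × 58 = 31.320
  age 5: 0.38 × 69 = 26.220
  age 6: 0.28 × 93 = 26.040
  age 7: 0.19 × 149 = 28.310
Maximum at age 4 (31.320).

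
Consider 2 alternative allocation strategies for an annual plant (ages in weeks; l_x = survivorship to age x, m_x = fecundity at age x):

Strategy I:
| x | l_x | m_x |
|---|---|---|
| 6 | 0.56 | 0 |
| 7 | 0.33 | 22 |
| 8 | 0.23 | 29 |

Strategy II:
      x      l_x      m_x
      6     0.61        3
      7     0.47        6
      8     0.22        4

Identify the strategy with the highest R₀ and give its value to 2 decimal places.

13.93

Strategy I: R₀ = 0.56×0 + 0.33×22 + 0.23×29 = 13.9300
Strategy II: R₀ = 0.61×3 + 0.47×6 + 0.22×4 = 5.5300
Highest R₀: strategy I with 13.9300.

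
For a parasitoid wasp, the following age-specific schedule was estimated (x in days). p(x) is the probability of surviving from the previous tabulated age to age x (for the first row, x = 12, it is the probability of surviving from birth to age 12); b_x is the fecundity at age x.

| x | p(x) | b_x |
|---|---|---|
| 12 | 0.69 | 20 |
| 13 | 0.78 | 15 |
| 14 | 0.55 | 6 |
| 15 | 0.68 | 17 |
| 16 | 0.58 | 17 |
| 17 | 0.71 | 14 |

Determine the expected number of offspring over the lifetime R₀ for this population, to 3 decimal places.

30.216

Survivorship from birth: l_x = p_12·p_13·…·p_x.
  l_12 = 0.69000
  l_13 = 0.53820
  l_14 = 0.29601
  l_15 = 0.20129
  l_16 = 0.11675
  l_17 = 0.08289
R₀ = Σ l_x b_x:
  age 12: 0.69000 × 20 = 13.8000
  age 13: 0.53820 × 15 = 8.0730
  age 14: 0.29601 × 6 = 1.7761
  age 15: 0.20129 × 17 = 3.4219
  age 16: 0.11675 × 17 = 1.9848
  age 17: 0.08289 × 14 = 1.1605
R₀ = 13.8000 + 8.0730 + 1.7761 + 3.4219 + 1.9848 + 1.1605 = 30.2162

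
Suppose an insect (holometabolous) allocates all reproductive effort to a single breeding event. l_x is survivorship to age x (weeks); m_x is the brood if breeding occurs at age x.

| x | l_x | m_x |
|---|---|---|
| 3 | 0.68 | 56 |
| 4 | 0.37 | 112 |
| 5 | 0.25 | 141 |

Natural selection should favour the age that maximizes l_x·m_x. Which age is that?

4

Expected offspring if breeding at age x = l_x × m_x:
  age 3: 0.68 × 56 = 38.080
  age 4: 0.37 × 112 = 41.440
  age 5: 0.25 × 141 = 35.250
Maximum at age 4 (41.440).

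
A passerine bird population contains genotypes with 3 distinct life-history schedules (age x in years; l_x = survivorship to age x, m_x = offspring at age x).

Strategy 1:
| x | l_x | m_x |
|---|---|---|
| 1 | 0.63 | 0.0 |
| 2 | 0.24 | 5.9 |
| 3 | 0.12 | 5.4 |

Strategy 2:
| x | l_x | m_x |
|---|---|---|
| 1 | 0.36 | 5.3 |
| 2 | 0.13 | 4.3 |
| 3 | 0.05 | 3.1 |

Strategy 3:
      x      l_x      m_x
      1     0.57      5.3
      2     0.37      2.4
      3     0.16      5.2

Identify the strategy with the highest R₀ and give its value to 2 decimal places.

4.74

Strategy 1: R₀ = 0.63×0.0 + 0.24×5.9 + 0.12×5.4 = 2.0640
Strategy 2: R₀ = 0.36×5.3 + 0.13×4.3 + 0.05×3.1 = 2.6220
Strategy 3: R₀ = 0.57×5.3 + 0.37×2.4 + 0.16×5.2 = 4.7410
Highest R₀: strategy 3 with 4.7410.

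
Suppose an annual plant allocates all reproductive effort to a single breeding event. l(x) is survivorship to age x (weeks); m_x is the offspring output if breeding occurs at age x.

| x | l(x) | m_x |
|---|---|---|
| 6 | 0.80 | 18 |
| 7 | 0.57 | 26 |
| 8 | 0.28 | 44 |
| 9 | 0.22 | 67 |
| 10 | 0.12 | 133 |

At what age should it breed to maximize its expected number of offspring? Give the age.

Expected offspring if breeding at age x = l(x) × m_x:
  age 6: 0.80 × 18 = 14.400
  age 7: 0.57 × 26 = 14.820
  age 8: 0.28 × 44 = 12.320
  age 9: 0.22 × 67 = 14.740
  age 10: 0.12 × 133 = 15.960
Maximum at age 10 (15.960).

10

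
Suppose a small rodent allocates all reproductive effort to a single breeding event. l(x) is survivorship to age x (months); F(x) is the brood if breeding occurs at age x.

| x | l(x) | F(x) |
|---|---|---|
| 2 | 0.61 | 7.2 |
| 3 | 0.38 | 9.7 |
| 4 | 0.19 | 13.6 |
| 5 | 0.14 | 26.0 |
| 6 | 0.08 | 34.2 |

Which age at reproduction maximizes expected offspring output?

2

Expected offspring if breeding at age x = l(x) × F(x):
  age 2: 0.61 × 7.2 = 4.392
  age 3: 0.38 × 9.7 = 3.686
  age 4: 0.19 × 13.6 = 2.584
  age 5: 0.14 × 26.0 = 3.640
  age 6: 0.08 × 34.2 = 2.736
Maximum at age 2 (4.392).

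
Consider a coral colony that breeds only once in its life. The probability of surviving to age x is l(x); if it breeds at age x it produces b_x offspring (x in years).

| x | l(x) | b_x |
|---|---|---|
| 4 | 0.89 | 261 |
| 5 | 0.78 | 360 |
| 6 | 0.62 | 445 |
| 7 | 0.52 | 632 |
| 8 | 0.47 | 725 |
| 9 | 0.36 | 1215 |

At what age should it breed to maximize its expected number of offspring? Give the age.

9

Expected offspring if breeding at age x = l(x) × b_x:
  age 4: 0.89 × 261 = 232.290
  age 5: 0.78 × 360 = 280.800
  age 6: 0.62 × 445 = 275.900
  age 7: 0.52 × 632 = 328.640
  age 8: 0.47 × 725 = 340.750
  age 9: 0.36 × 1215 = 437.400
Maximum at age 9 (437.400).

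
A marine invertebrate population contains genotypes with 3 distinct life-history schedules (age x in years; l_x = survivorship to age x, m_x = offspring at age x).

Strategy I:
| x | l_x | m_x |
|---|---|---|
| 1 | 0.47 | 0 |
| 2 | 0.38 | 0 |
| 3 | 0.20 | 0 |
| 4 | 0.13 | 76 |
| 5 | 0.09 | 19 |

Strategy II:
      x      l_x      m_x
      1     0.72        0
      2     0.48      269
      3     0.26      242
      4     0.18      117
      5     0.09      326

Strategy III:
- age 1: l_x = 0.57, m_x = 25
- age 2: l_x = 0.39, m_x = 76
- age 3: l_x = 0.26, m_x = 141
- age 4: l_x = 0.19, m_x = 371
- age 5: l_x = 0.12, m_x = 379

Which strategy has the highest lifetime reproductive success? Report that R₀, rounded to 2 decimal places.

242.44

Strategy I: R₀ = 0.47×0 + 0.38×0 + 0.20×0 + 0.13×76 + 0.09×19 = 11.5900
Strategy II: R₀ = 0.72×0 + 0.48×269 + 0.26×242 + 0.18×117 + 0.09×326 = 242.4400
Strategy III: R₀ = 0.57×25 + 0.39×76 + 0.26×141 + 0.19×371 + 0.12×379 = 196.5200
Highest R₀: strategy II with 242.4400.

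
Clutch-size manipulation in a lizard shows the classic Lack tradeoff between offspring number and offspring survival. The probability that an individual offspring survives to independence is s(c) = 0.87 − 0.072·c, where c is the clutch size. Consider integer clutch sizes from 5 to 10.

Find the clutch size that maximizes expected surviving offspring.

6

Expected surviving offspring = c × s(c):
  c=5: 5 × 0.510 = 2.550
  c=6: 6 × 0.438 = 2.628
  c=7: 7 × 0.366 = 2.562
  c=8: 8 × 0.294 = 2.352
  c=9: 9 × 0.222 = 1.998
  c=10: 10 × 0.150 = 1.500
Maximum at c = 6 (2.628 surviving offspring).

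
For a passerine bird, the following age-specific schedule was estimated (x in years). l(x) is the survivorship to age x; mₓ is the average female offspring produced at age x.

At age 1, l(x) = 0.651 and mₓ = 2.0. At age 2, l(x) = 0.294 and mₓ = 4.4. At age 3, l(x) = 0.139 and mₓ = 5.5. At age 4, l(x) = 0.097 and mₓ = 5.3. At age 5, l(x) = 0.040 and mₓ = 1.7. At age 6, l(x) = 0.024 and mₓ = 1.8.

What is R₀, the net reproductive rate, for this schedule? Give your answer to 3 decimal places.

R₀ = Σ l(x) mₓ:
  age 1: 0.651 × 2.0 = 1.3020
  age 2: 0.294 × 4.4 = 1.2936
  age 3: 0.139 × 5.5 = 0.7645
  age 4: 0.097 × 5.3 = 0.5141
  age 5: 0.040 × 1.7 = 0.0680
  age 6: 0.024 × 1.8 = 0.0432
R₀ = 1.3020 + 1.2936 + 0.7645 + 0.5141 + 0.0680 + 0.0432 = 3.9854

3.985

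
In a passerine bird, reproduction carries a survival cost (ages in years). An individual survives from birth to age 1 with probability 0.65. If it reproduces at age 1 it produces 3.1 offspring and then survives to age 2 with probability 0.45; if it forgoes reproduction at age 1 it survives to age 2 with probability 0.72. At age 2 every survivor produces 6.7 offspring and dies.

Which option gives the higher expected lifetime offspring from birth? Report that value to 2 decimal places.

3.97

breed at age 1: R₀ = 0.65 × (3.1 + 0.45 × 6.7) = 0.65 × 6.1150 = 3.9748
delay to age 2: R₀ = 0.65 × (0.72 × 6.7) = 0.65 × 4.8240 = 3.1356
Higher: breed at age 1 (3.9748).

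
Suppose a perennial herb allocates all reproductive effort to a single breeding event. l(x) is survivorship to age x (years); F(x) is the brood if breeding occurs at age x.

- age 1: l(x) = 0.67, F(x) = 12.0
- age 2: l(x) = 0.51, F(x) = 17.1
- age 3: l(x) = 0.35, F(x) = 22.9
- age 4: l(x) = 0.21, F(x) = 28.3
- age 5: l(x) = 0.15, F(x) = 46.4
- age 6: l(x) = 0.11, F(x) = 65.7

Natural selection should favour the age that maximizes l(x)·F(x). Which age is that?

2

Expected offspring if breeding at age x = l(x) × F(x):
  age 1: 0.67 × 12.0 = 8.040
  age 2: 0.51 × 17.1 = 8.721
  age 3: 0.35 × 22.9 = 8.015
  age 4: 0.21 × 28.3 = 5.943
  age 5: 0.15 × 46.4 = 6.960
  age 6: 0.11 × 65.7 = 7.227
Maximum at age 2 (8.721).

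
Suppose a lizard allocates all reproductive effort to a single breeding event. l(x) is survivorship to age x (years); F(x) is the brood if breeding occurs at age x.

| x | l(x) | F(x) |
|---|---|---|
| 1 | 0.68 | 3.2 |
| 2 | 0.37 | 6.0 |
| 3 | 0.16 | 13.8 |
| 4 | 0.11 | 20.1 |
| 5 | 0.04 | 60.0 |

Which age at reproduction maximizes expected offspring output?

Expected offspring if breeding at age x = l(x) × F(x):
  age 1: 0.68 × 3.2 = 2.176
  age 2: 0.37 × 6.0 = 2.220
  age 3: 0.16 × 13.8 = 2.208
  age 4: 0.11 × 20.1 = 2.211
  age 5: 0.04 × 60.0 = 2.400
Maximum at age 5 (2.400).

5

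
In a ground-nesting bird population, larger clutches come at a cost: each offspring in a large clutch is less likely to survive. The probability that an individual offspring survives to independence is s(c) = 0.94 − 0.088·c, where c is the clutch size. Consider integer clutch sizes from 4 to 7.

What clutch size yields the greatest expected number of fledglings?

5

Expected fledglings = c × s(c):
  c=4: 4 × 0.588 = 2.352
  c=5: 5 × 0.500 = 2.500
  c=6: 6 × 0.412 = 2.472
  c=7: 7 × 0.324 = 2.268
Maximum at c = 5 (2.500 fledglings).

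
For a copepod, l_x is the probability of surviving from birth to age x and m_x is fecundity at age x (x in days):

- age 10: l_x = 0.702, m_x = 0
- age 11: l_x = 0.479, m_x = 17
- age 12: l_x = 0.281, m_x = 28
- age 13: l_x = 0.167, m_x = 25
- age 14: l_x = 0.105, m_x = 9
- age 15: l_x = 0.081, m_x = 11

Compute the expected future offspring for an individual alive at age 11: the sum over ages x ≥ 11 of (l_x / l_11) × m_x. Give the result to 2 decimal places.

l_11 = 0.479. Conditional survival from age 11 to x is l_x / l_11.
  x=11: (0.479/0.479) × 17 = 17.0000
  x=12: (0.281/0.479) × 28 = 16.4259
  x=13: (0.167/0.479) × 25 = 8.7161
  x=14: (0.105/0.479) × 9 = 1.9729
  x=15: (0.081/0.479) × 11 = 1.8601
Sum = 17.0000 + 16.4259 + 8.7161 + 1.9729 + 1.8601 = 45.9749

45.97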